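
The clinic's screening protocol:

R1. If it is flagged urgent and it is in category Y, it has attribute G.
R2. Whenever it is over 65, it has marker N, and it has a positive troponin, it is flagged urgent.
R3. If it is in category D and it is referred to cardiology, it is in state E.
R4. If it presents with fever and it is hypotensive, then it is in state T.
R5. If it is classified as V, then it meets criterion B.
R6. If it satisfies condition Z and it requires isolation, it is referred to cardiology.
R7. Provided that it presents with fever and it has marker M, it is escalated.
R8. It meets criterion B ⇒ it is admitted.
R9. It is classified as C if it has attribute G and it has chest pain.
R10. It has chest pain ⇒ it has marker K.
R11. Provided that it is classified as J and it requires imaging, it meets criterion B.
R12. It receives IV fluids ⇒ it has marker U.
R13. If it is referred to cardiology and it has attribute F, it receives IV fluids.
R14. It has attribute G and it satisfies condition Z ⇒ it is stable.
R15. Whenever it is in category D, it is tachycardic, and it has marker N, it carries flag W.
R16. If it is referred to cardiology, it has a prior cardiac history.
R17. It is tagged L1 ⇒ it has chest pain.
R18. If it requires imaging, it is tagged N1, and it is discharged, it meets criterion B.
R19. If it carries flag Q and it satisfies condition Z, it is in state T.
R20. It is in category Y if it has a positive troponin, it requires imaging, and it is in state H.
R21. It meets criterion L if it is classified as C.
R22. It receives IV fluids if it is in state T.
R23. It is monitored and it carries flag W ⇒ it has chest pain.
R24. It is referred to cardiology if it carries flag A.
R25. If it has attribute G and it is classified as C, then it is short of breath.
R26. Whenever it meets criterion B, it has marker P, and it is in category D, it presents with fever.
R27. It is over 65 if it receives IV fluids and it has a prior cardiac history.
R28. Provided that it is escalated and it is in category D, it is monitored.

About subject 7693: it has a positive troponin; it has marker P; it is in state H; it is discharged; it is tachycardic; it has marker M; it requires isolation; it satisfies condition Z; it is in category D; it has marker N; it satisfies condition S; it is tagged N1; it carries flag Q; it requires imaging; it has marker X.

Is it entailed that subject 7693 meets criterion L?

By R6 (it satisfies condition Z, it requires isolation): it is referred to cardiology.
By R15 (it is in category D, it is tachycardic, it has marker N): it carries flag W.
By R16 (it is referred to cardiology): it has a prior cardiac history.
By R18 (it requires imaging, it is tagged N1, it is discharged): it meets criterion B.
By R19 (it carries flag Q, it satisfies condition Z): it is in state T.
By R20 (it has a positive troponin, it requires imaging, it is in state H): it is in category Y.
By R22 (it is in state T): it receives IV fluids.
By R26 (it meets criterion B, it has marker P, it is in category D): it presents with fever.
By R27 (it receives IV fluids, it has a prior cardiac history): it is over 65.
By R2 (it is over 65, it has marker N, it has a positive troponin): it is flagged urgent.
By R7 (it presents with fever, it has marker M): it is escalated.
By R28 (it is escalated, it is in category D): it is monitored.
By R1 (it is flagged urgent, it is in category Y): it has attribute G.
By R23 (it is monitored, it carries flag W): it has chest pain.
By R9 (it has attribute G, it has chest pain): it is classified as C.
By R21 (it is classified as C): it meets criterion L.

Yes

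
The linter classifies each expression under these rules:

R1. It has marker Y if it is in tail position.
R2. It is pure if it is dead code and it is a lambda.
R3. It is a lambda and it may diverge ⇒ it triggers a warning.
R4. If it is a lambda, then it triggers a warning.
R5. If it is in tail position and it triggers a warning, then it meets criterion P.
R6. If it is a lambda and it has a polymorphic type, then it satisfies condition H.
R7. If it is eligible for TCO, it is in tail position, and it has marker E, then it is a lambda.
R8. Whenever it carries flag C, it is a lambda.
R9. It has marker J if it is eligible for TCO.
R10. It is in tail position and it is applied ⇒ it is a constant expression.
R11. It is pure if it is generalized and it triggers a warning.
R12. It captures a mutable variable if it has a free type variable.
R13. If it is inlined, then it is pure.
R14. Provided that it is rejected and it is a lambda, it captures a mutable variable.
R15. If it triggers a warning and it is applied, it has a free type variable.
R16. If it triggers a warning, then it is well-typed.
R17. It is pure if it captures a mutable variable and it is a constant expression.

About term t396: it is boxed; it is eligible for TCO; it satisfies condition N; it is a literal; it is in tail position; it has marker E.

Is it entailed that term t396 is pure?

No

Forward chaining from the given facts derives: has marker Y, is a lambda, has marker J, triggers a warning, meets criterion P, is well-typed.
Rules concluding "it is pure": R2 needs "it is dead code"; R11 needs "it is generalized"; R13 needs "it is inlined"; R17 needs "it captures a mutable variable" — none of these are established.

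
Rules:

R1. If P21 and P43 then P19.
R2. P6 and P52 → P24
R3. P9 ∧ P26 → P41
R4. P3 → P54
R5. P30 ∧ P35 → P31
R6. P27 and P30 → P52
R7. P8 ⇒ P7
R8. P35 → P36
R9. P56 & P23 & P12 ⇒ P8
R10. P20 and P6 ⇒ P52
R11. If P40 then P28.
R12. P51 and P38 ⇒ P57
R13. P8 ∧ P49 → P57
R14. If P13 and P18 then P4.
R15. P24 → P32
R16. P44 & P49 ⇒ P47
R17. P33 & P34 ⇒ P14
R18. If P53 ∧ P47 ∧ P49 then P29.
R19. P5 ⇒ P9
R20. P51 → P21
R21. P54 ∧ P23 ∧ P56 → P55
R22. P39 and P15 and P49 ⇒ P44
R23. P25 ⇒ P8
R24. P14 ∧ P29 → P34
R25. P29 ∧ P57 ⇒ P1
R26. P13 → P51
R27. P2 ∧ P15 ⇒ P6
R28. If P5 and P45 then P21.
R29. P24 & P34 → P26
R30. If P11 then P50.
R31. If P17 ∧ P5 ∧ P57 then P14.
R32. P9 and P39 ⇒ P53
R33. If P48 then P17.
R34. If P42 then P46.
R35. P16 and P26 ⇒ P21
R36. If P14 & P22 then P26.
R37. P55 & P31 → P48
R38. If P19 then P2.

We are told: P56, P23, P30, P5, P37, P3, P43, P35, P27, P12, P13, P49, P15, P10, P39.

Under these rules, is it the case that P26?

Yes

P54  (by R4: P3)
P31  (by R5: P30, P35)
P52  (by R6: P27, P30)
P8  (by R9: P56, P23, P12)
P57  (by R13: P8, P49)
P9  (by R19: P5)
P55  (by R21: P54, P23, P56)
P44  (by R22: P39, P15, P49)
P51  (by R26: P13)
P53  (by R32: P9, P39)
P48  (by R37: P55, P31)
P47  (by R16: P44, P49)
P29  (by R18: P53, P47, P49)
P21  (by R20: P51)
P17  (by R33: P48)
P19  (by R1: P21, P43)
P14  (by R31: P17, P5, P57)
P2  (by R38: P19)
P34  (by R24: P14, P29)
P6  (by R27: P2, P15)
P24  (by R2: P6, P52)
P26  (by R29: P24, P34)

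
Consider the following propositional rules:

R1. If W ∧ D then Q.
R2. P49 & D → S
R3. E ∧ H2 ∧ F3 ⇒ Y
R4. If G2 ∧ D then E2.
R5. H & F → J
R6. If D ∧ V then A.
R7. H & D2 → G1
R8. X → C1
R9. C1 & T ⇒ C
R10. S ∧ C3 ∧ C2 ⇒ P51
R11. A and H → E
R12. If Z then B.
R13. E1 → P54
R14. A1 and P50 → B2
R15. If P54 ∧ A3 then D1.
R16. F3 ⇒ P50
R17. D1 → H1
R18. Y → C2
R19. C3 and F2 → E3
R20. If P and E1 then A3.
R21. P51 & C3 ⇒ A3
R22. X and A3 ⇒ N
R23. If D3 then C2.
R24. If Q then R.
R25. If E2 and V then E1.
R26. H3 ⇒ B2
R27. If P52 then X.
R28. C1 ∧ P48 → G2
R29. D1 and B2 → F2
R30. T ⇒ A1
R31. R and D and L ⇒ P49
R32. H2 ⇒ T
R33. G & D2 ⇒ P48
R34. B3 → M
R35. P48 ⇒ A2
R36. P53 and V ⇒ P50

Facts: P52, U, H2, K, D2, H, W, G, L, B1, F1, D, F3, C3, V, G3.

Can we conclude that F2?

Q  (by R1: W, D)
A  (by R6: D, V)
E  (by R11: A, H)
P50  (by R16: F3)
R  (by R24: Q)
X  (by R27: P52)
P49  (by R31: R, D, L)
T  (by R32: H2)
P48  (by R33: G, D2)
S  (by R2: P49, D)
Y  (by R3: E, H2, F3)
C1  (by R8: X)
C2  (by R18: Y)
G2  (by R28: C1, P48)
A1  (by R30: T)
E2  (by R4: G2, D)
P51  (by R10: S, C3, C2)
B2  (by R14: A1, P50)
A3  (by R21: P51, C3)
E1  (by R25: E2, V)
P54  (by R13: E1)
D1  (by R15: P54, A3)
F2  (by R29: D1, B2)

Yes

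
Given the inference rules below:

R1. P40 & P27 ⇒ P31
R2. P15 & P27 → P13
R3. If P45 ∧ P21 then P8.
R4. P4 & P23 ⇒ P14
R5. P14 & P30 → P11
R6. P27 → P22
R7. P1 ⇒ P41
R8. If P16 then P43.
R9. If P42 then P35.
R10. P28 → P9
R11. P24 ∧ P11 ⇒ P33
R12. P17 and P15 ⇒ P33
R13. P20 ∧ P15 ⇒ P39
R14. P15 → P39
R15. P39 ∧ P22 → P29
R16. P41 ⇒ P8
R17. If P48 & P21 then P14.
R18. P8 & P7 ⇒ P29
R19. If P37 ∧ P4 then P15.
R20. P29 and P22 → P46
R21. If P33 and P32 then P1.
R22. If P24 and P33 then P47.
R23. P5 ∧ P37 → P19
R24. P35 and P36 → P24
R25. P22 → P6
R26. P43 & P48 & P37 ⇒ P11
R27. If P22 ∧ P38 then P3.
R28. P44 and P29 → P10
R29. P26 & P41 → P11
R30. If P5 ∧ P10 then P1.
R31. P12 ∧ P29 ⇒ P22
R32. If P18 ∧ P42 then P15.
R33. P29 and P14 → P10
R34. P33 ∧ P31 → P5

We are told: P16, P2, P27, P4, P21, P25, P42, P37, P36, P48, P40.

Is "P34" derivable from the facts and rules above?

No

Forward chaining from the given facts derives: P31, P22, P43, P35, P14, P15, P24, P6, P11, P13, P33, P39, P29, P46, P47, P10, P5, P19, P1, P41, P8.
No rule has P34 as its conclusion, and it is not among the given facts.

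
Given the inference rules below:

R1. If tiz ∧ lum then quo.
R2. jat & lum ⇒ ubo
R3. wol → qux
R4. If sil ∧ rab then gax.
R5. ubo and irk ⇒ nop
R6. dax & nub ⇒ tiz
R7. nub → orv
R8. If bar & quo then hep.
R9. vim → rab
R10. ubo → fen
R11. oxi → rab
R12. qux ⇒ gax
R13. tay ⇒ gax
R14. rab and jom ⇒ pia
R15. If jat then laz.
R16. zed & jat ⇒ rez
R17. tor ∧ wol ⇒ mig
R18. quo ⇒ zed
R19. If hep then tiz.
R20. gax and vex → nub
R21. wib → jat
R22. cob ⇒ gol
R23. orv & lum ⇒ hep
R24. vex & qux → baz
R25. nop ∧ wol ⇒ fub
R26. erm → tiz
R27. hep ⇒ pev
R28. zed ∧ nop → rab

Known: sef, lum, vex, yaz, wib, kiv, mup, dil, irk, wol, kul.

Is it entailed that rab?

qux  (by R3: wol)
gax  (by R12: qux)
nub  (by R20: gax, vex)
jat  (by R21: wib)
ubo  (by R2: jat, lum)
nop  (by R5: ubo, irk)
orv  (by R7: nub)
hep  (by R23: orv, lum)
tiz  (by R19: hep)
quo  (by R1: tiz, lum)
zed  (by R18: quo)
rab  (by R28: zed, nop)

Yes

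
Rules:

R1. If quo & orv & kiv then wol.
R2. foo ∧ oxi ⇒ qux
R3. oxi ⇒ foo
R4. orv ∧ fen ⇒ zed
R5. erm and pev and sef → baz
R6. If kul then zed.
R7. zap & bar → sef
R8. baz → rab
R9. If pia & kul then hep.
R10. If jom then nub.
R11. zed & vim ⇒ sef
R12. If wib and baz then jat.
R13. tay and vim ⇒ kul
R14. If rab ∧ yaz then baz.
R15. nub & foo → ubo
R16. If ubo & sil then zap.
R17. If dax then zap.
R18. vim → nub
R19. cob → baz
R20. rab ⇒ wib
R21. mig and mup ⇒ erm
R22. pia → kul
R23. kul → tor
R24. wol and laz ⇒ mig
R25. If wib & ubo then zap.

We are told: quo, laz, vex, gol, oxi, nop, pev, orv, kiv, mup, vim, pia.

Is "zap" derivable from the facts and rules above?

Yes

wol  (by R1: quo, orv, kiv)
foo  (by R3: oxi)
nub  (by R18: vim)
kul  (by R22: pia)
mig  (by R24: wol, laz)
zed  (by R6: kul)
sef  (by R11: zed, vim)
ubo  (by R15: nub, foo)
erm  (by R21: mig, mup)
baz  (by R5: erm, pev, sef)
rab  (by R8: baz)
wib  (by R20: rab)
zap  (by R25: wib, ubo)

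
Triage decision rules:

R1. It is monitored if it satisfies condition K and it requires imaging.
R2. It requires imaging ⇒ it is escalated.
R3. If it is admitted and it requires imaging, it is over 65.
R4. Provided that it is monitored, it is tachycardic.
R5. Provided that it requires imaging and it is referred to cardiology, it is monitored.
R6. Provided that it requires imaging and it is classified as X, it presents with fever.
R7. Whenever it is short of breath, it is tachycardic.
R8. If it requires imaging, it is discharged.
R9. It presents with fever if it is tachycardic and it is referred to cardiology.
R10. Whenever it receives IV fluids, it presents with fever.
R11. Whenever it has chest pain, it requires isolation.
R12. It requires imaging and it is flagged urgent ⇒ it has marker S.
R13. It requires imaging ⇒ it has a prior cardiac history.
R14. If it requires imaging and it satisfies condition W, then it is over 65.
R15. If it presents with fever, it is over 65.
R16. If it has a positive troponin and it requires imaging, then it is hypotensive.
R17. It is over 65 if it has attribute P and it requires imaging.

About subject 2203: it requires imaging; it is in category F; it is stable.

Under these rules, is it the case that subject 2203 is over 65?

Forward chaining from the given facts derives: is escalated, is discharged, has a prior cardiac history.
Rules concluding "it is over 65": R3 needs "it is admitted"; R14 needs "it satisfies condition W"; R15 needs "it presents with fever"; R17 needs "it has attribute P" — none of these are established.

No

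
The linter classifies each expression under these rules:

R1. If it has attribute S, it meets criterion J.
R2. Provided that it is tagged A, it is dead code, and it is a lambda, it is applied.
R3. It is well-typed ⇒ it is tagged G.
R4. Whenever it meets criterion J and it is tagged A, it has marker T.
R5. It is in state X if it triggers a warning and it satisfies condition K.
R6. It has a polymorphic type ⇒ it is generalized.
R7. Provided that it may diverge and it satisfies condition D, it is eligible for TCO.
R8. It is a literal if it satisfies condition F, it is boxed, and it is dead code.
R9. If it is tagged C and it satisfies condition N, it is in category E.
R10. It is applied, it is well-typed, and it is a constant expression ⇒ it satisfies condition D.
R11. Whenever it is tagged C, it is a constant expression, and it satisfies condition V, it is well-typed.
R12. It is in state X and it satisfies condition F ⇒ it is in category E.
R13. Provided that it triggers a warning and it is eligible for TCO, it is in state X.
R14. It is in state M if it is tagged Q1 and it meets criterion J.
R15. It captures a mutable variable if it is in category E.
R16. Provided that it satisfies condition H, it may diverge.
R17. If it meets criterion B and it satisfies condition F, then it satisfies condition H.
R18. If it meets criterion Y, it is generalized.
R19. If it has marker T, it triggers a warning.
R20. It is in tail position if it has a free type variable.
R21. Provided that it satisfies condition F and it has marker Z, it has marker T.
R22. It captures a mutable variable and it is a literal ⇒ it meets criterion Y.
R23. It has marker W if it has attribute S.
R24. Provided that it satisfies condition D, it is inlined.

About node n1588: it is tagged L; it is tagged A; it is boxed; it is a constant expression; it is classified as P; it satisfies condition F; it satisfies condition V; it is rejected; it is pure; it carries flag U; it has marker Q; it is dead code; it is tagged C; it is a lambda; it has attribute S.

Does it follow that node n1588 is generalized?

Forward chaining from the given facts derives: meets criterion J, is applied, has marker T, is a literal, is well-typed, triggers a warning, has marker W, is tagged G, satisfies condition D, is inlined.
Rules concluding "it is generalized": R6 needs "it has a polymorphic type"; R18 needs "it meets criterion Y" — none of these are established.

No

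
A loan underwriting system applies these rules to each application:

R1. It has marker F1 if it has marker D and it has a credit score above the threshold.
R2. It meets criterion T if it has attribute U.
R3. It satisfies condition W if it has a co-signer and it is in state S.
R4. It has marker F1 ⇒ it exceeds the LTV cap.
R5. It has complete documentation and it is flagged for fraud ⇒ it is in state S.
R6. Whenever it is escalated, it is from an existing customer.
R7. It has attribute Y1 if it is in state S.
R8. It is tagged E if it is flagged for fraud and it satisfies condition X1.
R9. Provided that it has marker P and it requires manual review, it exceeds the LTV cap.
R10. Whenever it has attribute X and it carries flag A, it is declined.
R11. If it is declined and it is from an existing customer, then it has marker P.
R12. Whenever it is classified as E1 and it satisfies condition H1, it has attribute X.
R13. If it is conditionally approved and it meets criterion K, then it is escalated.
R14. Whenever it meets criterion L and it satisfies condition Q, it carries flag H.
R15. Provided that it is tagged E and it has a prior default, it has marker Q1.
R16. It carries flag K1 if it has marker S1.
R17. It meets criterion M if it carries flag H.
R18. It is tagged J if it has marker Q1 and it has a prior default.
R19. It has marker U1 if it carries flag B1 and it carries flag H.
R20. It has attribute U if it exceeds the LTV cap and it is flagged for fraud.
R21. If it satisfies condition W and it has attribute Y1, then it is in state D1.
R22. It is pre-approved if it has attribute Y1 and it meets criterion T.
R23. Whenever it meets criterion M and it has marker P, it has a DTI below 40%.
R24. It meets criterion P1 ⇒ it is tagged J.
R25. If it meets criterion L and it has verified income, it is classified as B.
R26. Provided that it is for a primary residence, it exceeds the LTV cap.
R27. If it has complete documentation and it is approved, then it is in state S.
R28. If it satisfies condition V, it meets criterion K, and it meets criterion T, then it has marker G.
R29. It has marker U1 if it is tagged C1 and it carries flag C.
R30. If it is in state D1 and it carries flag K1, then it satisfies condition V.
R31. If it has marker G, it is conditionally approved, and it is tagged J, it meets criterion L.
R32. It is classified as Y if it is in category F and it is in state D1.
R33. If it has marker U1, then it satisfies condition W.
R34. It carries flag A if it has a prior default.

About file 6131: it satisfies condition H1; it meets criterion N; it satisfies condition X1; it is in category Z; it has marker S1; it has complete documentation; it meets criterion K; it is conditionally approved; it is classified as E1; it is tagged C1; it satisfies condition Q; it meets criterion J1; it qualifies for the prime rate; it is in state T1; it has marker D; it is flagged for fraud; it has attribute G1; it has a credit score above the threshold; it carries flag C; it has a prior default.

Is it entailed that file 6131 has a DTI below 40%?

Yes

By R1 (it has marker D, it has a credit score above the threshold): it has marker F1.
By R4 (it has marker F1): it exceeds the LTV cap.
By R5 (it has complete documentation, it is flagged for fraud): it is in state S.
By R7 (it is in state S): it has attribute Y1.
By R8 (it is flagged for fraud, it satisfies condition X1): it is tagged E.
By R12 (it is classified as E1, it satisfies condition H1): it has attribute X.
By R13 (it is conditionally approved, it meets criterion K): it is escalated.
By R15 (it is tagged E, it has a prior default): it has marker Q1.
By R16 (it has marker S1): it carries flag K1.
By R18 (it has marker Q1, it has a prior default): it is tagged J.
By R20 (it exceeds the LTV cap, it is flagged for fraud): it has attribute U.
By R29 (it is tagged C1, it carries flag C): it has marker U1.
By R33 (it has marker U1): it satisfies condition W.
By R34 (it has a prior default): it carries flag A.
By R2 (it has attribute U): it meets criterion T.
By R6 (it is escalated): it is from an existing customer.
By R10 (it has attribute X, it carries flag A): it is declined.
By R11 (it is declined, it is from an existing customer): it has marker P.
By R21 (it satisfies condition W, it has attribute Y1): it is in state D1.
By R30 (it is in state D1, it carries flag K1): it satisfies condition V.
By R28 (it satisfies condition V, it meets criterion K, it meets criterion T): it has marker G.
By R31 (it has marker G, it is conditionally approved, it is tagged J): it meets criterion L.
By R14 (it meets criterion L, it satisfies condition Q): it carries flag H.
By R17 (it carries flag H): it meets criterion M.
By R23 (it meets criterion M, it has marker P): it has a DTI below 40%.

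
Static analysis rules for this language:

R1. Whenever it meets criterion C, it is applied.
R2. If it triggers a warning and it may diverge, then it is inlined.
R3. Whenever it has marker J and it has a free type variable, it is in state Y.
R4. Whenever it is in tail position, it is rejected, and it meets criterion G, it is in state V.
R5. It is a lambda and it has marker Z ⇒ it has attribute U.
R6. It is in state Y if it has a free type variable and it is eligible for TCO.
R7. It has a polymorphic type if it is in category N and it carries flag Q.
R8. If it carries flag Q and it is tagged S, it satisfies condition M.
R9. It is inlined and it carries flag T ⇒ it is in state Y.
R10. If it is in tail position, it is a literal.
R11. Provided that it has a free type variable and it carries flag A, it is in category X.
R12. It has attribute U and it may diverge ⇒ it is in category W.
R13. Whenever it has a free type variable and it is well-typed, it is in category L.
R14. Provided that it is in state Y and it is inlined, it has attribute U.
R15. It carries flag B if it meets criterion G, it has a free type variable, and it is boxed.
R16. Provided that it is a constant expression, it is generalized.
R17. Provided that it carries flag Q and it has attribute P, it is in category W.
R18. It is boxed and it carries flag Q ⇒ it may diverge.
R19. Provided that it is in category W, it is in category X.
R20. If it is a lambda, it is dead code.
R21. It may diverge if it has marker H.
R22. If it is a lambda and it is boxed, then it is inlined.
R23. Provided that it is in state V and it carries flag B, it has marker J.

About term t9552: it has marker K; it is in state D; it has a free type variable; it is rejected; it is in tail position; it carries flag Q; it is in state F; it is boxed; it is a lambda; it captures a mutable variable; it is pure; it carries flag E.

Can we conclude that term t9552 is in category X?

Forward chaining from the given facts derives: is a literal, may diverge, is dead code, is inlined.
Rules concluding "it is in category X": R11 needs "it carries flag A"; R19 needs "it is in category W" — none of these are established.

No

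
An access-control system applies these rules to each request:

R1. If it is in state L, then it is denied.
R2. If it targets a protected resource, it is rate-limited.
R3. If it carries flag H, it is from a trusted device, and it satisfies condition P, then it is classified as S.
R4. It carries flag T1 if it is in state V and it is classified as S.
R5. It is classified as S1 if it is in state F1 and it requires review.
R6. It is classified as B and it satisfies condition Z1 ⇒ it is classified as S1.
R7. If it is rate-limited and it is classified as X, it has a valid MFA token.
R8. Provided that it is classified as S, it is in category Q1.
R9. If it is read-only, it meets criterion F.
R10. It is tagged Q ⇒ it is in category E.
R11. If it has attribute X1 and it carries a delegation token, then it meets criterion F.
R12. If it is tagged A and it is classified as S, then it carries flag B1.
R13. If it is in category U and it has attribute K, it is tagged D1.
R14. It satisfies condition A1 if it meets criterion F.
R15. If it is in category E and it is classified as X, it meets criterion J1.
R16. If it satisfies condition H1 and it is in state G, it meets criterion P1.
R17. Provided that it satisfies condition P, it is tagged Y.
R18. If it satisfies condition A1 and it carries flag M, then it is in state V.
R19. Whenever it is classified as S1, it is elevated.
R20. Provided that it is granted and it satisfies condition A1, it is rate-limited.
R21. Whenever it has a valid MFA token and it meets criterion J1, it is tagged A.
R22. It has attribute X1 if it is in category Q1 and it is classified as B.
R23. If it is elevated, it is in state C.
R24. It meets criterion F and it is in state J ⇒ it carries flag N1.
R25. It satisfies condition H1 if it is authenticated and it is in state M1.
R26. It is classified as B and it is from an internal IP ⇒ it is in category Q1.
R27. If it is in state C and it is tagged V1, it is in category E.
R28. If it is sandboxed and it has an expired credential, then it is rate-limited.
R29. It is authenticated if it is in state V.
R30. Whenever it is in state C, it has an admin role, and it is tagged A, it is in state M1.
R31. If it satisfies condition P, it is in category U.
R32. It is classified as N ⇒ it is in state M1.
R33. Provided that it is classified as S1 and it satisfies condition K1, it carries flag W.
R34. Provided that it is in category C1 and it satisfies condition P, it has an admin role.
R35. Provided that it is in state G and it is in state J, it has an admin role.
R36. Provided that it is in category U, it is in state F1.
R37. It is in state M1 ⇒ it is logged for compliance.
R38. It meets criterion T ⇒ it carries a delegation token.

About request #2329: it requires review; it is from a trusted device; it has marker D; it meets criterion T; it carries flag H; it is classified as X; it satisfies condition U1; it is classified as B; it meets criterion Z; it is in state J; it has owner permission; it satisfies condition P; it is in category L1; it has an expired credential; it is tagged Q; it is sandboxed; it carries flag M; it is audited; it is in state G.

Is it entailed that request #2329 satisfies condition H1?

By R3 (it carries flag H, it is from a trusted device, it satisfies condition P): it is classified as S.
By R8 (it is classified as S): it is in category Q1.
By R10 (it is tagged Q): it is in category E.
By R15 (it is in category E, it is classified as X): it meets criterion J1.
By R22 (it is in category Q1, it is classified as B): it has attribute X1.
By R28 (it is sandboxed, it has an expired credential): it is rate-limited.
By R31 (it satisfies condition P): it is in category U.
By R35 (it is in state G, it is in state J): it has an admin role.
By R36 (it is in category U): it is in state F1.
By R38 (it meets criterion T): it carries a delegation token.
By R5 (it is in state F1, it requires review): it is classified as S1.
By R7 (it is rate-limited, it is classified as X): it has a valid MFA token.
By R11 (it has attribute X1, it carries a delegation token): it meets criterion F.
By R14 (it meets criterion F): it satisfies condition A1.
By R18 (it satisfies condition A1, it carries flag M): it is in state V.
By R19 (it is classified as S1): it is elevated.
By R21 (it has a valid MFA token, it meets criterion J1): it is tagged A.
By R23 (it is elevated): it is in state C.
By R29 (it is in state V): it is authenticated.
By R30 (it is in state C, it has an admin role, it is tagged A): it is in state M1.
By R25 (it is authenticated, it is in state M1): it satisfies condition H1.

Yes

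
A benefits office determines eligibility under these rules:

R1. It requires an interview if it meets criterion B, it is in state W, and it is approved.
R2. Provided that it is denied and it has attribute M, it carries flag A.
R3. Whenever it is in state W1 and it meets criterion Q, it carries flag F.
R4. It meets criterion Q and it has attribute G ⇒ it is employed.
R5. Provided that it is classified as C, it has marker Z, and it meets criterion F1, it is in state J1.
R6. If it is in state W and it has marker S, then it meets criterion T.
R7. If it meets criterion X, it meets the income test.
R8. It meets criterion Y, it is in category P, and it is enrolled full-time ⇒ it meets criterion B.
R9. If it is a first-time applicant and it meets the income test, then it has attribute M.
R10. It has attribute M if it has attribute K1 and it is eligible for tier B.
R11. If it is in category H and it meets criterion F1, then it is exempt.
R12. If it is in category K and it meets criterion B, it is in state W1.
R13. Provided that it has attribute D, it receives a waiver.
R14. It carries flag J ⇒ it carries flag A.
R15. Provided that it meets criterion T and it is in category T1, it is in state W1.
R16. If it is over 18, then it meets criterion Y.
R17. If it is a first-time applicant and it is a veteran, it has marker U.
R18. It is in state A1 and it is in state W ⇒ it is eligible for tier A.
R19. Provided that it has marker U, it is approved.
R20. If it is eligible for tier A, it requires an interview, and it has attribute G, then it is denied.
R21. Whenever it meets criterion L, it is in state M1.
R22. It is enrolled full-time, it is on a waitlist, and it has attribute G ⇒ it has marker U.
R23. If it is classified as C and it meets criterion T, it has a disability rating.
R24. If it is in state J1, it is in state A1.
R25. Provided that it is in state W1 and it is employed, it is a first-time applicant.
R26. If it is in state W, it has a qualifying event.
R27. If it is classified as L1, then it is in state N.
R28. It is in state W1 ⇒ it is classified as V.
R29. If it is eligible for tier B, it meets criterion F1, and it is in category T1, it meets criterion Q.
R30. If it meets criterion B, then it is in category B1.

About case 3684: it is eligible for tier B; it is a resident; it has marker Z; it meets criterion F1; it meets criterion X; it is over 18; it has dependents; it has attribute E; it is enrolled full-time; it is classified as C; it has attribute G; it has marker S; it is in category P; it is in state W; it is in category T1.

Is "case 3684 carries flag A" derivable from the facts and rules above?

Forward chaining from the given facts derives: is in state J1, meets criterion T, meets the income test, is in state W1, meets criterion Y, has a disability rating, is in state A1, has a qualifying event, is classified as V, meets criterion Q, carries flag F, is employed, meets criterion B, is eligible for tier A, is a first-time applicant, is in category B1, has attribute M.
Rules concluding "it carries flag A": R2 needs "it is denied"; R14 needs "it carries flag J" — none of these are established.

No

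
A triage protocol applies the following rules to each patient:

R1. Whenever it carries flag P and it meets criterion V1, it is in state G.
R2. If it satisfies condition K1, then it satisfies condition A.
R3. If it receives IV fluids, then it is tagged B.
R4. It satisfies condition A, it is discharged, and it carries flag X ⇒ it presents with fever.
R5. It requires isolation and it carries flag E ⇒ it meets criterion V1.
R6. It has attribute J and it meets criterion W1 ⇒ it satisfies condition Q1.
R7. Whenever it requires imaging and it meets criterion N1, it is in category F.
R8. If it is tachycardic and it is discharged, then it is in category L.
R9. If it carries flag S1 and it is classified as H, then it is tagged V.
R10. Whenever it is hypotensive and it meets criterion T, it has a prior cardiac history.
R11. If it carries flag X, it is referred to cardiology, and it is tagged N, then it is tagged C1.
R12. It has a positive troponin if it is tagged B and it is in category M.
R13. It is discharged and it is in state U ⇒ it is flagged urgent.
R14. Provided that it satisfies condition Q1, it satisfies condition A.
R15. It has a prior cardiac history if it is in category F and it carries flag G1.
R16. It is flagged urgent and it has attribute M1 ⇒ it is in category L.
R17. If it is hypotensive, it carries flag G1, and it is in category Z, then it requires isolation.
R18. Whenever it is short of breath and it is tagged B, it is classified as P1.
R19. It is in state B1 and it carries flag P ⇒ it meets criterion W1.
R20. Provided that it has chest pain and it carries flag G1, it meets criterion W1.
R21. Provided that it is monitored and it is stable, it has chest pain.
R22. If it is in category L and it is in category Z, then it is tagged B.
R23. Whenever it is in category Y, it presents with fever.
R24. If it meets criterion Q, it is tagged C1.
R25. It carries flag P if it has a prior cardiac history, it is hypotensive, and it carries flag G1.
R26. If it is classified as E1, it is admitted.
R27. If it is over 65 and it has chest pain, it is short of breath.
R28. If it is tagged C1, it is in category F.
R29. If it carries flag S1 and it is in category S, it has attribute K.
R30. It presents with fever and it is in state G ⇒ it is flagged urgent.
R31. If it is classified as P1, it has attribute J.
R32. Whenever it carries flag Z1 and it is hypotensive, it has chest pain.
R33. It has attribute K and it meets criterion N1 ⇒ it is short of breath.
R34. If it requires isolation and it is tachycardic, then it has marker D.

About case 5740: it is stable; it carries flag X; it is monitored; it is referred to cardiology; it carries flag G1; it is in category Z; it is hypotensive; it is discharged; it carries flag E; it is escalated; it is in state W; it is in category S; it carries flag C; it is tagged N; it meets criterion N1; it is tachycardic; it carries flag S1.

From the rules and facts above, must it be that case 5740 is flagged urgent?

Yes

By R8 (it is tachycardic, it is discharged): it is in category L.
By R11 (it carries flag X, it is referred to cardiology, it is tagged N): it is tagged C1.
By R17 (it is hypotensive, it carries flag G1, it is in category Z): it requires isolation.
By R21 (it is monitored, it is stable): it has chest pain.
By R22 (it is in category L, it is in category Z): it is tagged B.
By R28 (it is tagged C1): it is in category F.
By R29 (it carries flag S1, it is in category S): it has attribute K.
By R33 (it has attribute K, it meets criterion N1): it is short of breath.
By R5 (it requires isolation, it carries flag E): it meets criterion V1.
By R15 (it is in category F, it carries flag G1): it has a prior cardiac history.
By R18 (it is short of breath, it is tagged B): it is classified as P1.
By R20 (it has chest pain, it carries flag G1): it meets criterion W1.
By R25 (it has a prior cardiac history, it is hypotensive, it carries flag G1): it carries flag P.
By R31 (it is classified as P1): it has attribute J.
By R1 (it carries flag P, it meets criterion V1): it is in state G.
By R6 (it has attribute J, it meets criterion W1): it satisfies condition Q1.
By R14 (it satisfies condition Q1): it satisfies condition A.
By R4 (it satisfies condition A, it is discharged, it carries flag X): it presents with fever.
By R30 (it presents with fever, it is in state G): it is flagged urgent.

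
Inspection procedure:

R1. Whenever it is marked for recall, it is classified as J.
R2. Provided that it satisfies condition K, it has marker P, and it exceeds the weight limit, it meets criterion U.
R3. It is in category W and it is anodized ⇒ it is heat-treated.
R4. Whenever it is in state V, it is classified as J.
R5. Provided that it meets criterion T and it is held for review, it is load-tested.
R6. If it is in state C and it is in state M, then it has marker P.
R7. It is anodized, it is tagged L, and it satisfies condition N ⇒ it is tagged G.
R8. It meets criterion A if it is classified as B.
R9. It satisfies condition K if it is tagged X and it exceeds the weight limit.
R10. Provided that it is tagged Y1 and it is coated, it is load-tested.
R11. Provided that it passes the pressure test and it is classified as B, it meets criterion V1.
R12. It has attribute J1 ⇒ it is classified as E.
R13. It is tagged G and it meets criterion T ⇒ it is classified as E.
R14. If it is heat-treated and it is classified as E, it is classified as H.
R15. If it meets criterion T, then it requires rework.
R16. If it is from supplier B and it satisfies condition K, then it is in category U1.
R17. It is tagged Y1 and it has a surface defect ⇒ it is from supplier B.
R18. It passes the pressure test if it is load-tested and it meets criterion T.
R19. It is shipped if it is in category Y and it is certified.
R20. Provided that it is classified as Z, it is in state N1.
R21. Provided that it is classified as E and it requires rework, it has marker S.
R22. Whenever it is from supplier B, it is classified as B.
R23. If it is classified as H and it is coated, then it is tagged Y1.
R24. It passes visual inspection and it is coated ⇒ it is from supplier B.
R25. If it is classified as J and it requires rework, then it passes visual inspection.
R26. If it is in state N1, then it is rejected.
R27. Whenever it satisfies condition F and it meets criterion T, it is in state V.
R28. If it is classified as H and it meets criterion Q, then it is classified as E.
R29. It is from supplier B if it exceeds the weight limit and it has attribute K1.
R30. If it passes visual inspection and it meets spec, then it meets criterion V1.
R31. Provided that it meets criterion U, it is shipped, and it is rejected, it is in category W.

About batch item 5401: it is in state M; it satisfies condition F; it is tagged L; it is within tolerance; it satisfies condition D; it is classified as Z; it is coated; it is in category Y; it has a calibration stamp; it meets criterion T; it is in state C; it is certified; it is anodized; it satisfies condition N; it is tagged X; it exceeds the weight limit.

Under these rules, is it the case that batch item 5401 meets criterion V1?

By R6 (it is in state C, it is in state M): it has marker P.
By R7 (it is anodized, it is tagged L, it satisfies condition N): it is tagged G.
By R9 (it is tagged X, it exceeds the weight limit): it satisfies condition K.
By R13 (it is tagged G, it meets criterion T): it is classified as E.
By R15 (it meets criterion T): it requires rework.
By R19 (it is in category Y, it is certified): it is shipped.
By R20 (it is classified as Z): it is in state N1.
By R26 (it is in state N1): it is rejected.
By R27 (it satisfies condition F, it meets criterion T): it is in state V.
By R2 (it satisfies condition K, it has marker P, it exceeds the weight limit): it meets criterion U.
By R4 (it is in state V): it is classified as J.
By R25 (it is classified as J, it requires rework): it passes visual inspection.
By R31 (it meets criterion U, it is shipped, it is rejected): it is in category W.
By R3 (it is in category W, it is anodized): it is heat-treated.
By R14 (it is heat-treated, it is classified as E): it is classified as H.
By R23 (it is classified as H, it is coated): it is tagged Y1.
By R24 (it passes visual inspection, it is coated): it is from supplier B.
By R10 (it is tagged Y1, it is coated): it is load-tested.
By R18 (it is load-tested, it meets criterion T): it passes the pressure test.
By R22 (it is from supplier B): it is classified as B.
By R11 (it passes the pressure test, it is classified as B): it meets criterion V1.

Yes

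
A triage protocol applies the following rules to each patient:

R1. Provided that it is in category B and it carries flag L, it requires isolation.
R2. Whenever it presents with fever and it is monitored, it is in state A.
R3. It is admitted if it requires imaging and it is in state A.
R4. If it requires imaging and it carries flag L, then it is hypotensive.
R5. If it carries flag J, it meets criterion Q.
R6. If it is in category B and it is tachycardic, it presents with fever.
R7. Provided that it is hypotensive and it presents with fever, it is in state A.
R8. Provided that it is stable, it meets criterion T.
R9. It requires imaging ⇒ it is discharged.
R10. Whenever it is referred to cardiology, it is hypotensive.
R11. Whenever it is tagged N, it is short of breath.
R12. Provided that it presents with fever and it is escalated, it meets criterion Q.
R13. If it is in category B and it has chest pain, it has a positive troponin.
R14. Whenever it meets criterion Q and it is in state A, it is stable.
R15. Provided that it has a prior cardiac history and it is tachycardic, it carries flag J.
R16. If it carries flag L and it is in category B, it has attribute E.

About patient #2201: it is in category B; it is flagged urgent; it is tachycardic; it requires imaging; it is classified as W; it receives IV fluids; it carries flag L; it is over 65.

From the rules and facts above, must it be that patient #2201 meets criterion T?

No

Forward chaining from the given facts derives: requires isolation, is hypotensive, presents with fever, is in state A, is discharged, has attribute E, is admitted.
The only rule concluding "it meets criterion T" is R8, which needs "it is stable"; that is never established.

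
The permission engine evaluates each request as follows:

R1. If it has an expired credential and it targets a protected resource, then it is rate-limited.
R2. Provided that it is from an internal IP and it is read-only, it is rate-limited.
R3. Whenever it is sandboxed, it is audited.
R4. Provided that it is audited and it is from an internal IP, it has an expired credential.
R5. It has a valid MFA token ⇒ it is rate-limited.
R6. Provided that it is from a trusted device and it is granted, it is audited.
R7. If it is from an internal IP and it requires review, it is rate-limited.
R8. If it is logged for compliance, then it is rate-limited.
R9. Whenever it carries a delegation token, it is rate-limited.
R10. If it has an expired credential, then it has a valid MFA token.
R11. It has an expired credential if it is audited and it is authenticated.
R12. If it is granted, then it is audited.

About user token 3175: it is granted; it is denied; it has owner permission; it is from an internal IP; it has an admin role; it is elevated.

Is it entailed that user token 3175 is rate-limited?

By R12 (it is granted): it is audited.
By R4 (it is audited, it is from an internal IP): it has an expired credential.
By R10 (it has an expired credential): it has a valid MFA token.
By R5 (it has a valid MFA token): it is rate-limited.

Yes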